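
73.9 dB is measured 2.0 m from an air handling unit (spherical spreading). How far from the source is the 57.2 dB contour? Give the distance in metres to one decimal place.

13.7 m

For a point source L₁ − L₂ = 20·log₁₀(r₂/r₁), so r₂ = r₁·10^((L₁−L₂)/20).
r₂ = 2.0·10^((73.9−57.2)/20) = 2.0·10^(16.7/20) = 13.68 m.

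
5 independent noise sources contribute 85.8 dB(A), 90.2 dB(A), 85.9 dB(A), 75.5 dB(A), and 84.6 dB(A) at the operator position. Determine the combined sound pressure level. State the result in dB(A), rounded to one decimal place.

93.3 dB(A)

Incoherent sources combine by intensity addition: L_total = 10·log₁₀(Σ 10^(L_i/10)).
Σ 10^(L/10) = 10^(85.8/10) + 10^(90.2/10) + 10^(85.9/10) + 10^(75.5/10) + 10^(84.6/10) = 2.140e+09.
L_total = 10·log₁₀(2.140e+09) = 93.30 dB(A).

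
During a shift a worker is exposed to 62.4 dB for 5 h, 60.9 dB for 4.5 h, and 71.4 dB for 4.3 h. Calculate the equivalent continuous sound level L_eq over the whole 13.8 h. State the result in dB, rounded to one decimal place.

L_eq = 10·log₁₀[(1/T)·Σ tᵢ·10^(Lᵢ/10)] with T = 13.8 h.
Σ tᵢ·10^(Lᵢ/10) = 5·10^(62.4/10) + 4.5·10^(60.9/10) + 4.3·10^(71.4/10) = 7.358e+07.
L_eq = 10·log₁₀(7.358e+07/13.8) = 67.27 dB.

67.3 dB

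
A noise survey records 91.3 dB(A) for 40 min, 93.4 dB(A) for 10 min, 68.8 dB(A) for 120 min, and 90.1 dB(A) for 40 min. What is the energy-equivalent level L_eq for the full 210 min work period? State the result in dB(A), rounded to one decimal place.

87.5 dB(A)

The energy average is taken in the linear domain: L_eq = 10·log₁₀[(Σ tᵢ·10^(Lᵢ/10))/T], T = 210 min.
Σ tᵢ·10^(Lᵢ/10) = 40·10^(91.3/10) + 10·10^(93.4/10) + 120·10^(68.8/10) + 40·10^(90.1/10) = 1.177e+11.
L_eq = 10·log₁₀(1.177e+11/210) = 87.48 dB(A).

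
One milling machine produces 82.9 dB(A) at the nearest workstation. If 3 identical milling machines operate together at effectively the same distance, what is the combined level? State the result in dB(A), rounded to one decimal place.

87.7 dB(A)

N identical incoherent sources raise the level by 10·log₁₀ N.
L_total = 82.9 + 10·log₁₀(3) = 82.9 + 4.771 = 87.67 dB(A).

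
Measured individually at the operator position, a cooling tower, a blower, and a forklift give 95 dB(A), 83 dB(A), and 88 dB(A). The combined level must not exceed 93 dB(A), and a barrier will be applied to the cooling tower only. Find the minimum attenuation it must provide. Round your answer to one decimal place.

Everything except the cooling tower sums to 10^(83/10) + 10^(88/10) = 8.305e+08 in linear terms, 89.19 dB(A).
The limit corresponds to 10^(93/10) = 1.995e+09; subtracting the fixed part leaves 1.165e+09 for the cooling tower, i.e. 90.66 dB(A).
So the cooling tower must be reduced from 95 to 90.66 dB(A): IL = 4.34 dB.

4.3 dB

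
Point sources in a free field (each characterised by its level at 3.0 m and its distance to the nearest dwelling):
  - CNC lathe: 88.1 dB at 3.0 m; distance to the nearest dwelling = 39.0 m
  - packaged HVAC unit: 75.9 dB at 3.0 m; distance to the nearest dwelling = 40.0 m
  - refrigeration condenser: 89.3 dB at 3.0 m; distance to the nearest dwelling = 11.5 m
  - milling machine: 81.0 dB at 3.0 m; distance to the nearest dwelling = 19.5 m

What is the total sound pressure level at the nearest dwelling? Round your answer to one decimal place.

78.1 dB

Propagate each source to the receiver with L = L_ref − 20·log₁₀(r/r_ref), then add intensities.
CNC lathe: 88.1 − 20·log₁₀(39.0/3.0) = 88.1 − 22.28 = 65.82 dB.
packaged HVAC unit: 75.9 − 20·log₁₀(40.0/3.0) = 75.9 − 22.50 = 53.40 dB.
refrigeration condenser: 89.3 − 20·log₁₀(11.5/3.0) = 89.3 − 11.67 = 77.63 dB.
milling machine: 81.0 − 20·log₁₀(19.5/3.0) = 81.0 − 16.26 = 64.74 dB.
Σ 10^(L/10) = 6.494e+07 → L_total = 10·log₁₀(6.494e+07) = 78.13 dB.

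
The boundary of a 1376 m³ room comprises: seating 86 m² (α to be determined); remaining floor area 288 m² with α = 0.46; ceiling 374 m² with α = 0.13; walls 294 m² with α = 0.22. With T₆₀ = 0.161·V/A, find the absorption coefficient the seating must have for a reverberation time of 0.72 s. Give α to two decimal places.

0.72

A = 0.161·V/T₆₀ = 0.161·1376/0.72 = 307.69 m² sabins.
Absorption from the other surfaces = 288·0.46 + 374·0.13 + 294·0.22 = 245.78 m², so the seating must supply 61.91 m² over 86 m².
α = 61.91/86 = 0.720.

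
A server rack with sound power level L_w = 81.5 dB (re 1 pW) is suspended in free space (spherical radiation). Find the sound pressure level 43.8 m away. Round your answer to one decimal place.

Free-field spherical radiation: L_p = L_w − 10·log₁₀(4π·r²), r = 43.8 m.
4π·r² = 2.411e+04 m², 10·log₁₀ of that is 43.822 dB.
L_p = 81.5 − 43.822 = 37.68 dB.

37.7 dB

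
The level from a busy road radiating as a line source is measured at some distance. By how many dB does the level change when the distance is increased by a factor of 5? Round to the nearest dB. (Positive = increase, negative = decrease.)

A line source loses 3 dB per doubling of distance; generally ΔL = −10·log₁₀(r₂/r₁).
ΔL = −10·log₁₀(5) = -6.99 dB.

-7 dB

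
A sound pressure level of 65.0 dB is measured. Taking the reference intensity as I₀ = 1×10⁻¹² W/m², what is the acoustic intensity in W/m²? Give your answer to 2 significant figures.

3.2e-06 W/m²

I/I₀ = 10^(65.0/10) = 3.162e+06, so I = 3.162e+06 × 10⁻¹² W/m².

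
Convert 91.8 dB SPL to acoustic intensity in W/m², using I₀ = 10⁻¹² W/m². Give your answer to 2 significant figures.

I/I₀ = 10^(91.8/10) = 1.514e+09, so I = 1.514e+09 × 10⁻¹² W/m².

0.0015 W/m²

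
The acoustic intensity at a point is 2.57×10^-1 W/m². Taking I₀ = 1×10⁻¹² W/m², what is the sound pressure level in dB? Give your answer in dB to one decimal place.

114.1 dB

Dividing by I₀ shifts the exponent by 12: I/I₀ = 2.57×10^11.
L = 10·(0.4099 + 11) = 114.10 dB.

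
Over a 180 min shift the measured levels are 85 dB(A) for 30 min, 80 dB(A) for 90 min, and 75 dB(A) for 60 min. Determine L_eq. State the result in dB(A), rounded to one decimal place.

80.5 dB(A)

L_eq = 10·log₁₀[(1/T)·Σ tᵢ·10^(Lᵢ/10)] with T = 180 min.
Σ tᵢ·10^(Lᵢ/10) = 30·10^(85/10) + 90·10^(80/10) + 60·10^(75/10) = 2.038e+10.
L_eq = 10·log₁₀(2.038e+10/180) = 80.54 dB(A).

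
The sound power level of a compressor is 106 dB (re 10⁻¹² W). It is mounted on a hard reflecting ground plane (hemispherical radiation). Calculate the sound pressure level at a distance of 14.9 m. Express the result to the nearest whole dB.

75 dB

The power spreads over a hemisphere of area 2π·r², so L_p = L_w − 10·log₁₀(2π·r²).
2π·r² = 1395 m², 10·log₁₀ of that is 31.446 dB.
L_p = 106 − 31.446 = 74.55 dB.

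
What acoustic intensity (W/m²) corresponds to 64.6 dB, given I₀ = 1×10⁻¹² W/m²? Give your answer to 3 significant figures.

2.88e-06 W/m²

I = I₀·10^(L/10) = 10⁻¹² × 10^(64.6/10) = 10^(-5.540).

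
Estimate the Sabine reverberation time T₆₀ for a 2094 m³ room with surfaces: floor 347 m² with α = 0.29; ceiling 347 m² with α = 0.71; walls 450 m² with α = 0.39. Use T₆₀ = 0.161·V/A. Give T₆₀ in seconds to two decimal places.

Total absorption A = 347·0.29 + 347·0.71 + 450·0.39 = 522.50 m² sabins.
T₆₀ = 0.161·V/A = 0.161·2094/522.50 = 0.645 s.

0.65 s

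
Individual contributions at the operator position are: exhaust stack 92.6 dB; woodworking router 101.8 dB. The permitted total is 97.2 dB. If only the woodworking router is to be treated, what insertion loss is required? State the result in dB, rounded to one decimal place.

The untreated sources together contribute 10^(92.6/10) = 1.820e+09, i.e. 92.60 dB.
To meet 97.2 dB overall, the treated woodworking router may contribute at most 10^(97.2/10) − 1.820e+09 = 3.428e+09, i.e. 95.35 dB.
So the woodworking router must be reduced from 101.8 to 95.35 dB: IL = 6.45 dB.

6.4 dB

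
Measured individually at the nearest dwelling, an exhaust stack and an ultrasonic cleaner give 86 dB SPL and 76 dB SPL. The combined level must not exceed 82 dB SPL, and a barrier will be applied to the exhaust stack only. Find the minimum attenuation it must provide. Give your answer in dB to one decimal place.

Fixed contribution from the other source: Σ 10^(L/10) = 10^(76/10) = 3.981e+07 (76.00 dB SPL).
To meet 82 dB SPL overall, the treated exhaust stack may contribute at most 10^(82/10) − 3.981e+07 = 1.187e+08, i.e. 80.74 dB SPL.
So the exhaust stack must be reduced from 86 to 80.74 dB SPL: IL = 5.26 dB.

5.3 dB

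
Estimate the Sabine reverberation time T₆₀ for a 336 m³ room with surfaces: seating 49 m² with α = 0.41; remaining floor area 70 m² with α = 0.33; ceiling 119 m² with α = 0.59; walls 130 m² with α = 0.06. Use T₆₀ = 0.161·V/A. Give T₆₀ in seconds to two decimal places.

0.45 s

A = Σ Sᵢαᵢ = 49·0.41 + 70·0.33 + 119·0.59 + 130·0.06 = 121.20 m².
T₆₀ = 0.161 × 336 / 121.20 = 0.446 s.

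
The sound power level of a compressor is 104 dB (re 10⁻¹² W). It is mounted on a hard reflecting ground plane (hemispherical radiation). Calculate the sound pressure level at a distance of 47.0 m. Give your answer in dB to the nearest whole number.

The power spreads over a hemisphere of area 2π·r², so L_p = L_w − 10·log₁₀(2π·r²).
2π·r² = 1.388e+04 m², 10·log₁₀ of that is 41.424 dB.
L_p = 104 − 41.424 = 62.58 dB.

63 dB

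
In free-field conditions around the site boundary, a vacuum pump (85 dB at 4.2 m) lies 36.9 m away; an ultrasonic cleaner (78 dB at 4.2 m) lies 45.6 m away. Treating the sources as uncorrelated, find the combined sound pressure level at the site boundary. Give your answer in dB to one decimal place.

66.7 dB

First find each source's level at the receiver (point-source: −20·log₁₀(r/r_ref)), then combine on an intensity basis.
vacuum pump: 85 − 20·log₁₀(36.9/4.2) = 85 − 18.88 = 66.12 dB.
ultrasonic cleaner: 78 − 20·log₁₀(45.6/4.2) = 78 − 20.71 = 57.29 dB.
Σ 10^(L/10) = 4.632e+06 → L_total = 10·log₁₀(4.632e+06) = 66.66 dB.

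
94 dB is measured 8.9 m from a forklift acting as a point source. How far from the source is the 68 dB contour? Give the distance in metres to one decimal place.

Point-source spreading drops the level by 20·log₁₀(r₂/r₁); inverting, r₂/r₁ = 10^(ΔL/20).
r₂ = 8.9·10^((94−68)/20) = 8.9·10^(26.0/20) = 177.58 m.

177.6 m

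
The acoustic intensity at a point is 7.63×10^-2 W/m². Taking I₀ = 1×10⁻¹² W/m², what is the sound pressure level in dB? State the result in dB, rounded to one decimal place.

108.8 dB

Dividing by I₀ shifts the exponent by 12: I/I₀ = 7.63×10^10.
L = 10·(0.8825 + 10) = 108.83 dB.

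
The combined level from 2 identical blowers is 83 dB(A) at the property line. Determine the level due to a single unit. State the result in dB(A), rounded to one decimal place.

Dividing the total intensity by 2 lowers the level by 10·log₁₀ 2 = 3.010 dB: L₁ = 83 − 3.010.

80.0 dB(A)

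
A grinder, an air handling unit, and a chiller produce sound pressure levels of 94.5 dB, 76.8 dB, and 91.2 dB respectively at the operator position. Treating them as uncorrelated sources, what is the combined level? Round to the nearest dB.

For uncorrelated sources the intensities add, so convert each level to linear form, sum, and take 10·log₁₀ of the total.
Σ 10^(L/10) = 10^(94.5/10) + 10^(76.8/10) + 10^(91.2/10) = 4.185e+09.
L_total = 10·log₁₀(4.185e+09) = 96.22 dB.

96 dB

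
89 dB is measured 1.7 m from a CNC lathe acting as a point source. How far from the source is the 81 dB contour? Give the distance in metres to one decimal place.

4.3 m

For a point source L₁ − L₂ = 20·log₁₀(r₂/r₁), so r₂ = r₁·10^((L₁−L₂)/20).
r₂ = 1.7·10^((89−81)/20) = 1.7·10^(8.0/20) = 4.27 m.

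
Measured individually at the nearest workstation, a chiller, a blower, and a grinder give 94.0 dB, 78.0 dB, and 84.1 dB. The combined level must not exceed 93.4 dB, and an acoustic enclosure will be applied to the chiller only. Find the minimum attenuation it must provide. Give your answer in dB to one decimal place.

1.3 dB

Fixed contribution from the other sources: Σ 10^(L/10) = 10^(78.0/10) + 10^(84.1/10) = 3.201e+08 (85.05 dB).
To meet 93.4 dB overall, the treated chiller may contribute at most 10^(93.4/10) − 3.201e+08 = 1.868e+09, i.e. 92.71 dB.
Required insertion loss = 94.0 − 92.71 = 1.29 dB.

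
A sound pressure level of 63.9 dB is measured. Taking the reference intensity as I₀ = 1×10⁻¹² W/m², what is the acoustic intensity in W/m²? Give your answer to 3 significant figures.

2.45e-06 W/m²

I/I₀ = 10^(63.9/10) = 2.455e+06, so I = 2.455e+06 × 10⁻¹² W/m².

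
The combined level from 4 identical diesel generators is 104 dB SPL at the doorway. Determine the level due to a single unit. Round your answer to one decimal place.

4 equal contributions raise the level by 10·log₁₀ 4 = 6.021 dB, so each unit alone gives 104 − 6.021.

98.0 dB SPL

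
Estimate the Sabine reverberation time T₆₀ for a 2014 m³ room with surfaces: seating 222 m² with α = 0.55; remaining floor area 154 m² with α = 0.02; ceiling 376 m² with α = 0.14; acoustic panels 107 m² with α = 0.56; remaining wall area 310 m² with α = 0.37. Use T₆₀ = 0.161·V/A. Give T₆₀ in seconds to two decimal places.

0.92 s

Total absorption A = 222·0.55 + 154·0.02 + 376·0.14 + 107·0.56 + 310·0.37 = 352.44 m² sabins.
T₆₀ = 0.161 × 2014 / 352.44 = 0.920 s.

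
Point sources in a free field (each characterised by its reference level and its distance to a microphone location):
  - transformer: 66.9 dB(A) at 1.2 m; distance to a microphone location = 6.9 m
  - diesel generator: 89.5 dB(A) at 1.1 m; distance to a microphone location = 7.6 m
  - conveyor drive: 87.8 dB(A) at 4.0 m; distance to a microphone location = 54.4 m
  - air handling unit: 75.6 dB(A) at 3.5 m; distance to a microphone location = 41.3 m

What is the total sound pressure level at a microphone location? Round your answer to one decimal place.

73.5 dB(A)

First find each source's level at the receiver (point-source: −20·log₁₀(r/r_ref)), then combine on an intensity basis.
transformer: 66.9 − 20·log₁₀(6.9/1.2) = 66.9 − 15.19 = 51.71 dB(A).
diesel generator: 89.5 − 20·log₁₀(7.6/1.1) = 89.5 − 16.79 = 72.71 dB(A).
conveyor drive: 87.8 − 20·log₁₀(54.4/4.0) = 87.8 − 22.67 = 65.13 dB(A).
air handling unit: 75.6 − 20·log₁₀(41.3/3.5) = 75.6 − 21.44 = 54.16 dB(A).
Σ 10^(L/10) = 2.234e+07 → L_total = 10·log₁₀(2.234e+07) = 73.49 dB(A).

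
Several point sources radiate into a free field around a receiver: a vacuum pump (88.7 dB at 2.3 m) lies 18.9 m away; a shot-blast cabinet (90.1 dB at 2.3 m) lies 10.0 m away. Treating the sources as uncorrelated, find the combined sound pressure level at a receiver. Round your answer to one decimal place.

78.1 dB

First find each source's level at the receiver (point-source: −20·log₁₀(r/r_ref)), then combine on an intensity basis.
vacuum pump: 88.7 − 20·log₁₀(18.9/2.3) = 88.7 − 18.29 = 70.41 dB.
shot-blast cabinet: 90.1 − 20·log₁₀(10.0/2.3) = 90.1 − 12.77 = 77.33 dB.
Σ 10^(L/10) = 6.511e+07 → L_total = 10·log₁₀(6.511e+07) = 78.14 dB.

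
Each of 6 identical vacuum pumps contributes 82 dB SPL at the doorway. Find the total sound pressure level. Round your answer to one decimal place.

L_total = L₁ + 10·log₁₀ N for N identical incoherent sources.
L_total = 82 + 10·log₁₀(6) = 82 + 7.782 = 89.78 dB SPL.

89.8 dB SPL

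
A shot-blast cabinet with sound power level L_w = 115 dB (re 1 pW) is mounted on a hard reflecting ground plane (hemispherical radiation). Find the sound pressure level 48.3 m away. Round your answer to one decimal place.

73.3 dB

Free-field hemispherical radiation: L_p = L_w − 10·log₁₀(2π·r²), r = 48.3 m.
2π·r² = 1.466e+04 m², 10·log₁₀ of that is 41.661 dB.
L_p = 115 − 41.661 = 73.34 dB.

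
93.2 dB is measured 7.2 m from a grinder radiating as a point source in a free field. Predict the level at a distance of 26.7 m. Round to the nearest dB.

Point-source attenuation: ΔL = 20·log₁₀(r₂/r₁) = 20·log₁₀(26.7/7.2) = 11.384 dB.
L₂ = 93.2 − 20·log₁₀(26.7/7.2) = 93.2 − 11.384 = 81.82 dB.

82 dB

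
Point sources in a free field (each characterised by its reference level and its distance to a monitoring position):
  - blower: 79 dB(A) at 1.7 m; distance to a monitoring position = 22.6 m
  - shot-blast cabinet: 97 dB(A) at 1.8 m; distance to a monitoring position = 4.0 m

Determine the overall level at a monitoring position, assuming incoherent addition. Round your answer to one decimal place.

90.1 dB(A)

Propagate each source to the receiver with L = L_ref − 20·log₁₀(r/r_ref), then add intensities.
blower: 79 − 20·log₁₀(22.6/1.7) = 79 − 22.47 = 56.53 dB(A).
shot-blast cabinet: 97 − 20·log₁₀(4.0/1.8) = 97 − 6.94 = 90.06 dB(A).
Σ 10^(L/10) = 1.015e+09 → L_total = 10·log₁₀(1.015e+09) = 90.07 dB(A).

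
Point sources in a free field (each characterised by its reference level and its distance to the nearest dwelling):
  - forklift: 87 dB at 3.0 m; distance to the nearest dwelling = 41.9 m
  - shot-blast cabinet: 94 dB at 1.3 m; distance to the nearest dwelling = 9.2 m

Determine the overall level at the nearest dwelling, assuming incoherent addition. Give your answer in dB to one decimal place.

77.2 dB

First find each source's level at the receiver (point-source: −20·log₁₀(r/r_ref)), then combine on an intensity basis.
forklift: 87 − 20·log₁₀(41.9/3.0) = 87 − 22.90 = 64.10 dB.
shot-blast cabinet: 94 − 20·log₁₀(9.2/1.3) = 94 − 17.00 = 77.00 dB.
Σ 10^(L/10) = 5.272e+07 → L_total = 10·log₁₀(5.272e+07) = 77.22 dB.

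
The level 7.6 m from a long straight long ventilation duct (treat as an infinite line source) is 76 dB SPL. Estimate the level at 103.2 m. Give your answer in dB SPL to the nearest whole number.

65 dB SPL

For a line source, L₂ = L₁ − 10·log₁₀(r₂/r₁).
L₂ = 76 − 10·log₁₀(103.2/7.6) = 76 − 11.329 = 64.67 dB SPL.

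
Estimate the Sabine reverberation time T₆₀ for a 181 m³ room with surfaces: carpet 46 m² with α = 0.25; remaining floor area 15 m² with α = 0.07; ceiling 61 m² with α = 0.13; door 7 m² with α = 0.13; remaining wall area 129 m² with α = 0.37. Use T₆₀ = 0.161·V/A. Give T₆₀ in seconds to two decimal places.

0.42 s

Summing Sᵢαᵢ: 46·0.25 + 15·0.07 + 61·0.13 + 7·0.13 + 129·0.37 = 69.12 m².
T₆₀ = 0.161 × 181 / 69.12 = 0.422 s.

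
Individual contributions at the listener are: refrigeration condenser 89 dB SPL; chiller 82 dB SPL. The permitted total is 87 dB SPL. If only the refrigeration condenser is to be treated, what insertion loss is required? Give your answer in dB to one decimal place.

Everything except the refrigeration condenser sums to 10^(82/10) = 1.585e+08 in linear terms, 82.00 dB SPL.
To meet 87 dB SPL overall, the treated refrigeration condenser may contribute at most 10^(87/10) − 1.585e+08 = 3.427e+08, i.e. 85.35 dB SPL.
So the refrigeration condenser must be reduced from 89 to 85.35 dB SPL: IL = 3.65 dB.

3.7 dB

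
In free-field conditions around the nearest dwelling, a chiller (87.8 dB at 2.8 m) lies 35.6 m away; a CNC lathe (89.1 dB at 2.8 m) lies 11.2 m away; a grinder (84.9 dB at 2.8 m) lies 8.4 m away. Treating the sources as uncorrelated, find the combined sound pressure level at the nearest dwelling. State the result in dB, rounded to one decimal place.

79.5 dB

First find each source's level at the receiver (point-source: −20·log₁₀(r/r_ref)), then combine on an intensity basis.
chiller: 87.8 − 20·log₁₀(35.6/2.8) = 87.8 − 22.09 = 65.71 dB.
CNC lathe: 89.1 − 20·log₁₀(11.2/2.8) = 89.1 − 12.04 = 77.06 dB.
grinder: 84.9 − 20·log₁₀(8.4/2.8) = 84.9 − 9.54 = 75.36 dB.
Σ 10^(L/10) = 8.887e+07 → L_total = 10·log₁₀(8.887e+07) = 79.49 dB.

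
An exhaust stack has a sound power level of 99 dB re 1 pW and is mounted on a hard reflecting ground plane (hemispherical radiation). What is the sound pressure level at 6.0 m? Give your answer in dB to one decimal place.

Free-field hemispherical radiation: L_p = L_w − 10·log₁₀(2π·r²), r = 6.0 m.
2π·r² = 226.2 m², 10·log₁₀ of that is 23.545 dB.
L_p = 99 − 23.545 = 75.46 dB.

75.5 dB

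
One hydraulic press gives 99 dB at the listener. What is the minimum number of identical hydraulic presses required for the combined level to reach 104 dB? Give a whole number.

4

N identical sources give L₁ + 10·log₁₀ N, so require 10·log₁₀ N ≥ 104 − 99 = 5.0 dB.
N ≥ 10^(5.0/10) = 3.162, so N = 4.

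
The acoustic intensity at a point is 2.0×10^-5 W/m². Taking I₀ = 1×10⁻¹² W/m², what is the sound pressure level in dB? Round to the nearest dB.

73 dB

L = 10·log₁₀(I/I₀) = 10·log₁₀(2.0×10^-5/10⁻¹²) = 10·log₁₀(2.0×10^7).
L = 10·(0.3010 + 7) = 73.01 dB.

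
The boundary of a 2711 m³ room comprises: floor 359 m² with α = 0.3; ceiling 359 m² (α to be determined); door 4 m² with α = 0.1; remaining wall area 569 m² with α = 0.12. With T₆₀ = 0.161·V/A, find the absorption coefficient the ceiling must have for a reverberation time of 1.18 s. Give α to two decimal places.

A = 0.161·V/T₆₀ = 0.161·2711/1.18 = 369.89 m² sabins.
Absorption from the other surfaces = 359·0.3 + 4·0.1 + 569·0.12 = 176.38 m², so the ceiling must supply 193.51 m² over 359 m².
α = 193.51/359 = 0.539.

0.54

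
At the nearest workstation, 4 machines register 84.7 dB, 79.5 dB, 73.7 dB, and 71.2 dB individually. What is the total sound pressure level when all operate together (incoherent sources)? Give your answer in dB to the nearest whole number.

For uncorrelated sources the intensities add, so convert each level to linear form, sum, and take 10·log₁₀ of the total.
Σ 10^(L/10) = 10^(84.7/10) + 10^(79.5/10) + 10^(73.7/10) + 10^(71.2/10) = 4.209e+08.
L_total = 10·log₁₀(4.209e+08) = 86.24 dB.

86 dB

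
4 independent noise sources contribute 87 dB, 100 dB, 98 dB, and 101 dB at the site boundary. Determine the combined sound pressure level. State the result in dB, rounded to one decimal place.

104.7 dB

Incoherent sources combine by intensity addition: L_total = 10·log₁₀(Σ 10^(L_i/10)).
Σ 10^(L/10) = 10^(87/10) + 10^(100/10) + 10^(98/10) + 10^(101/10) = 2.940e+10.
L_total = 10·log₁₀(2.940e+10) = 104.68 dB.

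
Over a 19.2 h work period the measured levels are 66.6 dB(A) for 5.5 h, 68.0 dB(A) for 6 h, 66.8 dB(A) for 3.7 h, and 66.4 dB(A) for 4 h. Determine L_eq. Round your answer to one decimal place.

Weight each interval's intensity by its duration and average over T = 19.2 h:
Σ tᵢ·10^(Lᵢ/10) = 5.5·10^(66.6/10) + 6·10^(68.0/10) + 3.7·10^(66.8/10) + 4·10^(66.4/10) = 9.817e+07.
L_eq = 10·log₁₀(9.817e+07/19.2) = 67.09 dB(A).

67.1 dB(A)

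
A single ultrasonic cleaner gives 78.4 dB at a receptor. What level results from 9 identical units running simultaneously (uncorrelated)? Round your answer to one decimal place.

87.9 dB

N identical incoherent sources raise the level by 10·log₁₀ N.
L_total = 78.4 + 10·log₁₀(9) = 78.4 + 9.542 = 87.94 dB.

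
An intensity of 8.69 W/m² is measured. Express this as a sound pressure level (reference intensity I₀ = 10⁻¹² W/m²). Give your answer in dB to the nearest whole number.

129 dB

Dividing by I₀ shifts the exponent by 12: I/I₀ = 8.69×10^12.
L = 10·(0.9390 + 12) = 129.39 dB.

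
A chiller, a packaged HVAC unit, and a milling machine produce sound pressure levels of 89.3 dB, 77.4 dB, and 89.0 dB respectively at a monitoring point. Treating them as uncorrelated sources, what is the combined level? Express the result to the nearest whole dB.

For uncorrelated sources the intensities add, so convert each level to linear form, sum, and take 10·log₁₀ of the total.
Σ 10^(L/10) = 10^(89.3/10) + 10^(77.4/10) + 10^(89.0/10) = 1.700e+09.
L_total = 10·log₁₀(1.700e+09) = 92.31 dB.

92 dB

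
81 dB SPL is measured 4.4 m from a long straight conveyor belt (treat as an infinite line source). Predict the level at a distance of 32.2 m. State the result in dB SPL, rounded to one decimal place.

For a line source, L₂ = L₁ − 10·log₁₀(r₂/r₁).
L₂ = 81 − 10·log₁₀(32.2/4.4) = 81 − 8.644 = 72.36 dB SPL.

72.4 dB SPL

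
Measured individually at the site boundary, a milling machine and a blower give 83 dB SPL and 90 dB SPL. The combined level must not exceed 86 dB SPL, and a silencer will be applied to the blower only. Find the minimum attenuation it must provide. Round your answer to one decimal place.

7.0 dB

The untreated sources together contribute 10^(83/10) = 1.995e+08, i.e. 83.00 dB SPL.
The limit corresponds to 10^(86/10) = 3.981e+08; subtracting the fixed part leaves 1.986e+08 for the blower, i.e. 82.98 dB SPL.
Required insertion loss = 90 − 82.98 = 7.02 dB.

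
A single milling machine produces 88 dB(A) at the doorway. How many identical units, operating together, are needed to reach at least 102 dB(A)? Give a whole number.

26

N identical sources give L₁ + 10·log₁₀ N, so require 10·log₁₀ N ≥ 102 − 88 = 14.0 dB.
N ≥ 10^(14.0/10) = 25.119, so N = 26.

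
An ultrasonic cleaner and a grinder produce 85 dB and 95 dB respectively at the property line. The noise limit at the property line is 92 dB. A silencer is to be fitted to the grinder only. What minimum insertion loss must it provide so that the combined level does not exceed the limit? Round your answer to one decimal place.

Everything except the grinder sums to 10^(85/10) = 3.162e+08 in linear terms, 85.00 dB.
To meet 92 dB overall, the treated grinder may contribute at most 10^(92/10) − 3.162e+08 = 1.269e+09, i.e. 91.03 dB.
So the grinder must be reduced from 95 to 91.03 dB: IL = 3.97 dB.

4.0 dB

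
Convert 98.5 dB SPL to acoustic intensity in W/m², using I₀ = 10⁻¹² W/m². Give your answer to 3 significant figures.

I = I₀·10^(L/10) = 10⁻¹² × 10^(98.5/10) = 10^(-2.150).

0.00708 W/m²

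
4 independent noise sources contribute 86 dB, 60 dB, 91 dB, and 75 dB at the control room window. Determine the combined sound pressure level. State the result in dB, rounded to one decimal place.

92.3 dB

For uncorrelated sources the intensities add, so convert each level to linear form, sum, and take 10·log₁₀ of the total.
Σ 10^(L/10) = 10^(86/10) + 10^(60/10) + 10^(91/10) + 10^(75/10) = 1.690e+09.
L_total = 10·log₁₀(1.690e+09) = 92.28 dB.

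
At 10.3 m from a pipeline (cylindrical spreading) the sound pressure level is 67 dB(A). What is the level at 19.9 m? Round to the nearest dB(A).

For a line source, L₂ = L₁ − 10·log₁₀(r₂/r₁).
L₂ = 67 − 10·log₁₀(19.9/10.3) = 67 − 2.860 = 64.14 dB(A).

64 dB(A)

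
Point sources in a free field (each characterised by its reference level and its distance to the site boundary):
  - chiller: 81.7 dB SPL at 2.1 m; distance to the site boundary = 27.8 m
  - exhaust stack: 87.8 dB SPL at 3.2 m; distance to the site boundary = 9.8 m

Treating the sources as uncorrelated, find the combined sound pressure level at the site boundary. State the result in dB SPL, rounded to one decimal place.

78.1 dB SPL

First find each source's level at the receiver (point-source: −20·log₁₀(r/r_ref)), then combine on an intensity basis.
chiller: 81.7 − 20·log₁₀(27.8/2.1) = 81.7 − 22.44 = 59.26 dB SPL.
exhaust stack: 87.8 − 20·log₁₀(9.8/3.2) = 87.8 − 9.72 = 78.08 dB SPL.
Σ 10^(L/10) = 6.509e+07 → L_total = 10·log₁₀(6.509e+07) = 78.14 dB SPL.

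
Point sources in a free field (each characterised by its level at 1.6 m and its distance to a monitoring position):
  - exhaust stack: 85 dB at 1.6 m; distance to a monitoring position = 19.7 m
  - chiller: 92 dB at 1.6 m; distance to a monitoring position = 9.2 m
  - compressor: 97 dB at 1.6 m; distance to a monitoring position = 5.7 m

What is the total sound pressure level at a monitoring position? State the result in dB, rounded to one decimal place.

Apply inverse-square spreading to bring every level to the receiver, then sum 10^(L/10).
exhaust stack: 85 − 20·log₁₀(19.7/1.6) = 85 − 21.81 = 63.19 dB.
chiller: 92 − 20·log₁₀(9.2/1.6) = 92 − 15.19 = 76.81 dB.
compressor: 97 − 20·log₁₀(5.7/1.6) = 97 − 11.04 = 85.96 dB.
Σ 10^(L/10) = 4.449e+08 → L_total = 10·log₁₀(4.449e+08) = 86.48 dB.

86.5 dB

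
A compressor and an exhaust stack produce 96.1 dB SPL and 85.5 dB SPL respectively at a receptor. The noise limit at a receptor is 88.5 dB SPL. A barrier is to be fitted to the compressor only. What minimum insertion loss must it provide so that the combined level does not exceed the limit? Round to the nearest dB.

11 dB

The untreated sources together contribute 10^(85.5/10) = 3.548e+08, i.e. 85.50 dB SPL.
To meet 88.5 dB SPL overall, the treated compressor may contribute at most 10^(88.5/10) − 3.548e+08 = 3.531e+08, i.e. 85.48 dB SPL.
Required insertion loss = 96.1 − 85.48 = 10.62 dB.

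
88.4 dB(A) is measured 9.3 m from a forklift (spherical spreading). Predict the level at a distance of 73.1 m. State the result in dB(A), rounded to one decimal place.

70.5 dB(A)

Point-source attenuation: ΔL = 20·log₁₀(r₂/r₁) = 20·log₁₀(73.1/9.3) = 17.909 dB.
L₂ = 88.4 − 20·log₁₀(73.1/9.3) = 88.4 − 17.909 = 70.49 dB(A).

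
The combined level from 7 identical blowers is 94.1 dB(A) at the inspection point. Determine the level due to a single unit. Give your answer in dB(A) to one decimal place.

85.6 dB(A)

For N identical incoherent sources L_total = L₁ + 10·log₁₀ N, so L₁ = 94.1 − 10·log₁₀(7) = 94.1 − 8.451.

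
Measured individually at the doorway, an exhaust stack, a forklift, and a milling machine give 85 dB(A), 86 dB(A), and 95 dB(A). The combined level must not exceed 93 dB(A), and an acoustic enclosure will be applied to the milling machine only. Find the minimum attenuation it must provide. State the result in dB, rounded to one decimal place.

3.9 dB

The untreated sources together contribute 10^(85/10) + 10^(86/10) = 7.143e+08, i.e. 88.54 dB(A).
The limit corresponds to 10^(93/10) = 1.995e+09; subtracting the fixed part leaves 1.281e+09 for the milling machine, i.e. 91.08 dB(A).
So the milling machine must be reduced from 95 to 91.08 dB(A): IL = 3.92 dB.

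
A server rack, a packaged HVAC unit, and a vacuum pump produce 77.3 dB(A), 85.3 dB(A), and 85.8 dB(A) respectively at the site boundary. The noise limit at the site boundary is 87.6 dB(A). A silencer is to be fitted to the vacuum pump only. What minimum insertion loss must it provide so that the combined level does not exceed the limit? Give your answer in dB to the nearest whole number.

3 dB

Fixed contribution from the other sources: Σ 10^(L/10) = 10^(77.3/10) + 10^(85.3/10) = 3.925e+08 (85.94 dB(A)).
To meet 87.6 dB(A) overall, the treated vacuum pump may contribute at most 10^(87.6/10) − 3.925e+08 = 1.829e+08, i.e. 82.62 dB(A).
So the vacuum pump must be reduced from 85.8 to 82.62 dB(A): IL = 3.18 dB.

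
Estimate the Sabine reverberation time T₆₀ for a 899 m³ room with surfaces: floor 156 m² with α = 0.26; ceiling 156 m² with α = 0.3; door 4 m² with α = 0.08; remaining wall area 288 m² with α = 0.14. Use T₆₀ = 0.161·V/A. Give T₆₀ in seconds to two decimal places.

Total absorption A = 156·0.26 + 156·0.3 + 4·0.08 + 288·0.14 = 128.00 m² sabins.
T₆₀ = 0.161 × 899 / 128.00 = 1.131 s.

1.13 s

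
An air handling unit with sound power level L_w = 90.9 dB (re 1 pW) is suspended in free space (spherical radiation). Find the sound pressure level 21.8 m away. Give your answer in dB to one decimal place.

53.1 dB

Free-field spherical radiation: L_p = L_w − 10·log₁₀(4π·r²), r = 21.8 m.
4π·r² = 5972 m², 10·log₁₀ of that is 37.761 dB.
L_p = 90.9 − 37.761 = 53.14 dB.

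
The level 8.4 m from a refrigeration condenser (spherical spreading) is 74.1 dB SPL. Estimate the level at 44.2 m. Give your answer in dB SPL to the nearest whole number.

60 dB SPL

Point-source attenuation: ΔL = 20·log₁₀(r₂/r₁) = 20·log₁₀(44.2/8.4) = 14.423 dB.
L₂ = 74.1 − 20·log₁₀(44.2/8.4) = 74.1 − 14.423 = 59.68 dB SPL.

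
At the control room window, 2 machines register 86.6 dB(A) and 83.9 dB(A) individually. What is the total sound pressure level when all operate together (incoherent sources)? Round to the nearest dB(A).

88 dB(A)

For uncorrelated sources the intensities add, so convert each level to linear form, sum, and take 10·log₁₀ of the total.
Σ 10^(L/10) = 10^(86.6/10) + 10^(83.9/10) = 7.026e+08.
L_total = 10·log₁₀(7.026e+08) = 88.47 dB(A).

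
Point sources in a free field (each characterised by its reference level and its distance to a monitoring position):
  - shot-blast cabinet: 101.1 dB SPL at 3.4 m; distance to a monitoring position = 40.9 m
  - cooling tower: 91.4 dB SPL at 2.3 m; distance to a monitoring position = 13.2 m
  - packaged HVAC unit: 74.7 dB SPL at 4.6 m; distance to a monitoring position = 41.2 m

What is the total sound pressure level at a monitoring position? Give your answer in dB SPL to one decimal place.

81.2 dB SPL

First find each source's level at the receiver (point-source: −20·log₁₀(r/r_ref)), then combine on an intensity basis.
shot-blast cabinet: 101.1 − 20·log₁₀(40.9/3.4) = 101.1 − 21.60 = 79.50 dB SPL.
cooling tower: 91.4 − 20·log₁₀(13.2/2.3) = 91.4 − 15.18 = 76.22 dB SPL.
packaged HVAC unit: 74.7 − 20·log₁₀(41.2/4.6) = 74.7 − 19.04 = 55.66 dB SPL.
Σ 10^(L/10) = 1.313e+08 → L_total = 10·log₁₀(1.313e+08) = 81.18 dB SPL.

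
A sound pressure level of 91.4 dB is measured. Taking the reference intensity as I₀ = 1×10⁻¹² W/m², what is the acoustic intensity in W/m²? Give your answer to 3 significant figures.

0.00138 W/m²

I = I₀·10^(L/10) = 10⁻¹² × 10^(91.4/10) = 10^(-2.860).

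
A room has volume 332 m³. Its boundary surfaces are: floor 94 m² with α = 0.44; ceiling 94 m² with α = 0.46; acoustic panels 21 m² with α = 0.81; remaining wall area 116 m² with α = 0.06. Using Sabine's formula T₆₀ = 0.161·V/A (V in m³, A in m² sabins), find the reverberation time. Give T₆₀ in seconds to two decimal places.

0.49 s

Total absorption A = 94·0.44 + 94·0.46 + 21·0.81 + 116·0.06 = 108.57 m² sabins.
T₆₀ = 0.161 × 332 / 108.57 = 0.492 s.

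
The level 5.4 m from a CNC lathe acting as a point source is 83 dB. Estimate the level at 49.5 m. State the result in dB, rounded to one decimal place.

63.8 dB

For a point source, L₂ = L₁ − 20·log₁₀(r₂/r₁).
L₂ = 83 − 20·log₁₀(49.5/5.4) = 83 − 19.244 = 63.76 dB.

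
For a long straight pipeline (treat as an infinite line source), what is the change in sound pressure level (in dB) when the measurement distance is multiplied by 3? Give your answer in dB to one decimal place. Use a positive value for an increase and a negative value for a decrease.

With cylindrical spreading the level changes by −10·log₁₀(r₂/r₁).
ΔL = −10·log₁₀(3) = -4.77 dB.

-4.8 dB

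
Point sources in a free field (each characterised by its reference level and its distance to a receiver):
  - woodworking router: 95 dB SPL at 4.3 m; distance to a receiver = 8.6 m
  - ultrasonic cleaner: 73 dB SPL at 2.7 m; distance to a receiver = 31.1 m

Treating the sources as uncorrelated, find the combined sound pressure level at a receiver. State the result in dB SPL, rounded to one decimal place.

89.0 dB SPL

First find each source's level at the receiver (point-source: −20·log₁₀(r/r_ref)), then combine on an intensity basis.
woodworking router: 95 − 20·log₁₀(8.6/4.3) = 95 − 6.02 = 88.98 dB SPL.
ultrasonic cleaner: 73 − 20·log₁₀(31.1/2.7) = 73 − 21.23 = 51.77 dB SPL.
Σ 10^(L/10) = 7.907e+08 → L_total = 10·log₁₀(7.907e+08) = 88.98 dB SPL.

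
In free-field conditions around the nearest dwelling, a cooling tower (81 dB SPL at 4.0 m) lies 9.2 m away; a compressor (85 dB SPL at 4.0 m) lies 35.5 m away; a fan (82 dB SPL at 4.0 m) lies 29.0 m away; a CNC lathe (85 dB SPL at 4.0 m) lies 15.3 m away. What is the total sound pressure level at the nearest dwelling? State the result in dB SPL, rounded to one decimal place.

Apply inverse-square spreading to bring every level to the receiver, then sum 10^(L/10).
cooling tower: 81 − 20·log₁₀(9.2/4.0) = 81 − 7.23 = 73.77 dB SPL.
compressor: 85 − 20·log₁₀(35.5/4.0) = 85 − 18.96 = 66.04 dB SPL.
fan: 82 − 20·log₁₀(29.0/4.0) = 82 − 17.21 = 64.79 dB SPL.
CNC lathe: 85 − 20·log₁₀(15.3/4.0) = 85 − 11.65 = 73.35 dB SPL.
Σ 10^(L/10) = 5.244e+07 → L_total = 10·log₁₀(5.244e+07) = 77.20 dB SPL.

77.2 dB SPL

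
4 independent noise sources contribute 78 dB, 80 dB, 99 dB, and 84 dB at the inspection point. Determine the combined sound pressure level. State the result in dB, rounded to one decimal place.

99.2 dB

For uncorrelated sources the intensities add, so convert each level to linear form, sum, and take 10·log₁₀ of the total.
Σ 10^(L/10) = 10^(78/10) + 10^(80/10) + 10^(99/10) + 10^(84/10) = 8.358e+09.
L_total = 10·log₁₀(8.358e+09) = 99.22 dB.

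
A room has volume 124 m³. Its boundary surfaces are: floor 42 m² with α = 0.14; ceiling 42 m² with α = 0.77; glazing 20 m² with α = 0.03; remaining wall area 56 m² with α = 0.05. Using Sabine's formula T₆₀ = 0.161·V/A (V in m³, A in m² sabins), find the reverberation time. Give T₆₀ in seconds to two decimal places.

0.48 s

Summing Sᵢαᵢ: 42·0.14 + 42·0.77 + 20·0.03 + 56·0.05 = 41.62 m².
T₆₀ = 0.161 × 124 / 41.62 = 0.480 s.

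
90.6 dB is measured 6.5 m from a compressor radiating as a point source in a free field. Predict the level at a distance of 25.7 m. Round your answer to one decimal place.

Spherical spreading from a point source gives a 20·log₁₀(r₂/r₁) drop.
L₂ = 90.6 − 20·log₁₀(25.7/6.5) = 90.6 − 11.940 = 78.66 dB.

78.7 dB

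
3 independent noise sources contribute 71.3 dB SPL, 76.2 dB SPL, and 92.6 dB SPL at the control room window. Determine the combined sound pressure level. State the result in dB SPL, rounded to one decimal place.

For uncorrelated sources the intensities add, so convert each level to linear form, sum, and take 10·log₁₀ of the total.
Σ 10^(L/10) = 10^(71.3/10) + 10^(76.2/10) + 10^(92.6/10) = 1.875e+09.
L_total = 10·log₁₀(1.875e+09) = 92.73 dB SPL.

92.7 dB SPL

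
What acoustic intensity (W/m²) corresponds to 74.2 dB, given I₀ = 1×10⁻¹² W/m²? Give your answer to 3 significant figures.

I = I₀·10^(L/10) = 10⁻¹² × 10^(74.2/10) = 10^(-4.580).

2.63e-05 W/m²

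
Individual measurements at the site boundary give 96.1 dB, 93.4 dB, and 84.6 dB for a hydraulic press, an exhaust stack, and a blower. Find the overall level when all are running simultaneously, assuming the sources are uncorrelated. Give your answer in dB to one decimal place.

Incoherent sources combine by intensity addition: L_total = 10·log₁₀(Σ 10^(L_i/10)).
Σ 10^(L/10) = 10^(96.1/10) + 10^(93.4/10) + 10^(84.6/10) = 6.550e+09.
L_total = 10·log₁₀(6.550e+09) = 98.16 dB.

98.2 dB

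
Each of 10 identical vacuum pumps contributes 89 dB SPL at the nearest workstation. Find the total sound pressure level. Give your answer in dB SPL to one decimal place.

L_total = L₁ + 10·log₁₀ N for N identical incoherent sources.
L_total = 89 + 10·log₁₀(10) = 89 + 10.000 = 99.00 dB SPL.

99.0 dB SPL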